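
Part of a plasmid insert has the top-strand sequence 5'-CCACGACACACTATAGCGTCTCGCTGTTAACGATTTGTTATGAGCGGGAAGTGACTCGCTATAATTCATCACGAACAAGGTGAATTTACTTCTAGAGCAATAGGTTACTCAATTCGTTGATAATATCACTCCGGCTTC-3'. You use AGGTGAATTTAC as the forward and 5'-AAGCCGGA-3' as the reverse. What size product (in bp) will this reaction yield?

60 bp

The forward primer matches the template at positions 78–89.
Taking the reverse complement of AAGCCGGA gives TCCGGCTT, found at positions 130–137 on the template; the primer anneals here to the top strand with its 3' end pointing upstream.
Amplicon spans positions 78–137: 60 bp.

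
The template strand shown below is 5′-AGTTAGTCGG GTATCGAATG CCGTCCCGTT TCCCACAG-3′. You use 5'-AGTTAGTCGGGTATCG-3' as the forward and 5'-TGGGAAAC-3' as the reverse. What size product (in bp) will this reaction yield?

Forward primer AGTTAGTCGGGTATCG is found on the top strand at positions 1–16.
Reverse complement of the reverse primer: GTTTCCCA. This occurs on the top strand at positions 28–35.
Product length = (reverse-primer end) − (forward-primer start) + 1 = 35 − 1 + 1 = 35 bp.

35 bp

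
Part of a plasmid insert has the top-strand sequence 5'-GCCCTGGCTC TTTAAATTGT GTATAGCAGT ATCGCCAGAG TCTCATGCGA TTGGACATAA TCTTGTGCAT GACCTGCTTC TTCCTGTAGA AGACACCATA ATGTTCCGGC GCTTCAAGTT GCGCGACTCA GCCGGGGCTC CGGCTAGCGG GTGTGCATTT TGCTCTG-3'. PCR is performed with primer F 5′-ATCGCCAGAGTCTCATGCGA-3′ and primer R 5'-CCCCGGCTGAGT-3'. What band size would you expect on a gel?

107 bp

The forward primer matches the template at positions 31–50.
Reverse complement of the reverse primer: ACTCAGCCGGGG. This occurs on the top strand at positions 126–137.
Amplicon spans positions 31–137: 107 bp.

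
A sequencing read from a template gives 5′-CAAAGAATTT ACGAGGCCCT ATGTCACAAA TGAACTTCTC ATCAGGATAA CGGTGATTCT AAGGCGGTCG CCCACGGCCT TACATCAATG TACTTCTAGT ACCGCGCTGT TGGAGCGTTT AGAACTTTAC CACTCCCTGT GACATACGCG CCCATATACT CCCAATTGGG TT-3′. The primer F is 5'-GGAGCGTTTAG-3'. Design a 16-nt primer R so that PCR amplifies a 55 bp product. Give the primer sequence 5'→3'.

5'-ATTGGGAGTATATGGG-3'

The forward primer binds at positions 112–122, so a 55 bp product ends at position 112 + 55 − 1 = 166.
The reverse primer anneals to the top strand over positions 151–166, i.e. to CCCATATACTCCCAAT.
Its sequence written 5'→3' is the reverse complement: ATTGGGAGTATATGGG.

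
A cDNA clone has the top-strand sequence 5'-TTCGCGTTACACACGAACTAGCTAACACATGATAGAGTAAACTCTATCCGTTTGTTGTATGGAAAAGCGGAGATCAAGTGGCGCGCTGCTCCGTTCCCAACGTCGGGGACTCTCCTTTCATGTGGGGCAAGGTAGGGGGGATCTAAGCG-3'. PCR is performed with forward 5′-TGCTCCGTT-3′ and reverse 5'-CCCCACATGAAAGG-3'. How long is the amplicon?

41 bp

The forward primer matches the template at positions 87–95.
The reverse primer's reverse complement is CCTTTCATGTGGGG, which matches the template at positions 114–127.
The product runs from position 87 to position 127, so its length is 127 − 87 + 1 = 41 bp.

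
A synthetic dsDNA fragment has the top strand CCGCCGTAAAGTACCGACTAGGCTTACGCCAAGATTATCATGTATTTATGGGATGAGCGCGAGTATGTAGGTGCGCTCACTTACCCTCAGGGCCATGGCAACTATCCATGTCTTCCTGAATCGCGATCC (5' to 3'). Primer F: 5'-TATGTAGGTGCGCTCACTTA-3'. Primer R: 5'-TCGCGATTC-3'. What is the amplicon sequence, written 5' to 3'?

Scanning the template, TATGTAGGTGCGCTCACTTA occurs at positions 64–83; this primer anneals to the bottom strand there with its 3' end pointing downstream.
The reverse primer's reverse complement is GAATCGCGA, which matches the template at positions 118–126.
The product is the template from position 64 through 126 (63 bp).

5'-TATGTAGGTGCGCTCACTTACCCTCAGGGCCATGGCAACTATCCATGTCTTCCTGAATCGCGA-3'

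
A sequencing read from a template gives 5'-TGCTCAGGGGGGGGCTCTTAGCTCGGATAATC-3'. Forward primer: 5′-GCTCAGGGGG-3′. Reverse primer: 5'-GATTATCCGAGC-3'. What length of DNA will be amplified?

31 bp

The forward primer matches the template at positions 2–11.
The reverse primer's reverse complement is GCTCGGATAATC, which matches the template at positions 21–32.
Amplicon spans positions 2–32: 31 bp.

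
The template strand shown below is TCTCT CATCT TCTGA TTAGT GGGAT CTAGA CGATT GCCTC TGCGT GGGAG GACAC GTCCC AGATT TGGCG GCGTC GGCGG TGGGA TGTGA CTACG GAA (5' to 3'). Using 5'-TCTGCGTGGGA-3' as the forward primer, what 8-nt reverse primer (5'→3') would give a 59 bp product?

The forward primer binds at positions 39–49, so a 59 bp product ends at position 39 + 59 − 1 = 97.
The reverse primer anneals to the top strand over positions 90–97, i.e. to ACTACGGA.
Its sequence written 5'→3' is the reverse complement: TCCGTAGT.

5'-TCCGTAGT-3'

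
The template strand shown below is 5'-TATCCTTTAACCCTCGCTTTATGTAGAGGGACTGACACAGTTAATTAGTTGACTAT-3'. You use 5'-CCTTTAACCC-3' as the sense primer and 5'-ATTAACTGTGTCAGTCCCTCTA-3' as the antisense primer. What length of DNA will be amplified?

42 bp

Forward primer CCTTTAACCC is found on the top strand at positions 4–13.
Taking the reverse complement of ATTAACTGTGTCAGTCCCTCTA gives TAGAGGGACTGACACAGTTAAT, found at positions 24–45 on the template; the primer anneals here to the top strand with its 3' end pointing upstream.
Amplicon spans positions 4–45: 42 bp.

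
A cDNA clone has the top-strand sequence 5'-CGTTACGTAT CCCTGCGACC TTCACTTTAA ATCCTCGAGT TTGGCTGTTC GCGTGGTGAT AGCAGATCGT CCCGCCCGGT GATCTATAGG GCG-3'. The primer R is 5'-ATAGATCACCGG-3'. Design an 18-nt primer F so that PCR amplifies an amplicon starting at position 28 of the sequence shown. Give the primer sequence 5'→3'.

The reverse primer's reverse complement CCGGTGATCTAT matches the template at positions 76–87; the product starts at position 28.
The forward primer is identical to the top strand over positions 28–45: TAAATCCTCGAGTTTGGC.

5'-TAAATCCTCGAGTTTGGC-3'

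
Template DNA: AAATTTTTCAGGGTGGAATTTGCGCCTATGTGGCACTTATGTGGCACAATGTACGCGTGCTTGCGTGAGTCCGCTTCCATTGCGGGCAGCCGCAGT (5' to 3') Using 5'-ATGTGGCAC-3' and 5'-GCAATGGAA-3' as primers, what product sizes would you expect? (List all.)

The forward primer ATGTGGCAC matches the top strand at positions 28–36, 39–47.
The reverse primer's reverse complement is TTCCATTGC, matching at positions 75–83.
Each forward site pairs with the reverse site to give a product ending at position 83: sizes 56, 45 bp.

56 bp, 45 bp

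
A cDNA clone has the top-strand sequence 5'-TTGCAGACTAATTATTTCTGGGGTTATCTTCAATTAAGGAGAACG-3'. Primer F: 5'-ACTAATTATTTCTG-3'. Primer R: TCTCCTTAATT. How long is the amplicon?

Scanning the template, ACTAATTATTTCTG occurs at positions 7–20; this primer anneals to the bottom strand there with its 3' end pointing downstream.
Reverse complement of the reverse primer: AATTAAGGAGA. This occurs on the top strand at positions 32–42.
The product runs from position 7 to position 42, so its length is 42 − 7 + 1 = 36 bp.

36 bp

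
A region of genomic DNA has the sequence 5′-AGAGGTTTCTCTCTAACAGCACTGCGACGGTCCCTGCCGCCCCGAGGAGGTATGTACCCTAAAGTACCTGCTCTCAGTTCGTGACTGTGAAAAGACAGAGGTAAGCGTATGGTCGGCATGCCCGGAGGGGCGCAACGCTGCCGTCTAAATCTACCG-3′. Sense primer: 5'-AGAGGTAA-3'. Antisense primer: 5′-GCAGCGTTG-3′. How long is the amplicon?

45 bp

Scanning the template, AGAGGTAA occurs at positions 97–104; this primer anneals to the bottom strand there with its 3' end pointing downstream.
The reverse primer's reverse complement is CAACGCTGC, which matches the template at positions 133–141.
The product runs from position 97 to position 141, so its length is 141 − 97 + 1 = 45 bp.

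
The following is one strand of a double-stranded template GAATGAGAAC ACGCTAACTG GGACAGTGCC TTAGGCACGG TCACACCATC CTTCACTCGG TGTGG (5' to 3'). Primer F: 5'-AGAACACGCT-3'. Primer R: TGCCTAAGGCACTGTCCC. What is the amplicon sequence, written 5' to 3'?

5'-AGAACACGCTAACTGGGACAGTGCCTTAGGCA-3'

Forward primer AGAACACGCT is found on the top strand at positions 6–15.
Reverse complement of the reverse primer: GGGACAGTGCCTTAGGCA. This occurs on the top strand at positions 20–37.
The product is the template from position 6 through 37 (32 bp).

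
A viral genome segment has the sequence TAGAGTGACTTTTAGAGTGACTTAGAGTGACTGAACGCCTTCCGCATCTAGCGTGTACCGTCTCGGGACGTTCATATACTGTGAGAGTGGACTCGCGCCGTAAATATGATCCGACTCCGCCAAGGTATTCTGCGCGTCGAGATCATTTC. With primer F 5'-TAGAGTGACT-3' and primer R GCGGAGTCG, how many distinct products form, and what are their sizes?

Three products: 120 bp, 108 bp, 98 bp

The forward primer TAGAGTGACT matches the top strand at positions 1–10, 13–22, 23–32.
The reverse primer's reverse complement is CGACTCCGC, matching at positions 112–120.
Each forward site pairs with the reverse site to give a product ending at position 120: sizes 120, 108, 98 bp.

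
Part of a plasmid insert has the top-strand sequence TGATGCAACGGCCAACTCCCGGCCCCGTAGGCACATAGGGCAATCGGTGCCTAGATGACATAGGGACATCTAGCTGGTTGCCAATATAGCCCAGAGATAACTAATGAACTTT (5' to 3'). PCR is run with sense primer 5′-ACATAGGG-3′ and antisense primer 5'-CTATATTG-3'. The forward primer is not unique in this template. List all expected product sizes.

57 bp, 32 bp

The forward primer ACATAGGG matches the top strand at positions 33–40, 58–65.
The reverse primer's reverse complement is CAATATAG, matching at positions 82–89.
Each forward site pairs with the reverse site to give a product ending at position 89: sizes 57, 32 bp.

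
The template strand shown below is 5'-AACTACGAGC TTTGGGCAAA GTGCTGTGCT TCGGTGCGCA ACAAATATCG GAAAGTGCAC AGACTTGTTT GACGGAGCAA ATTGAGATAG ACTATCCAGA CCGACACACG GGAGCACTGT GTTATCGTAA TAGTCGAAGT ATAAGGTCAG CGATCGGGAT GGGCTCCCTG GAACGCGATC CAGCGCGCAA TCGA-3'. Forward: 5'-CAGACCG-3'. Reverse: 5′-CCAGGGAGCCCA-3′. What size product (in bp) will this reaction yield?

The forward primer matches the template at positions 97–103.
Reverse complement of the reverse primer: TGGGCTCCCTGG. This occurs on the top strand at positions 160–171.
Amplicon spans positions 97–171: 75 bp.

75 bp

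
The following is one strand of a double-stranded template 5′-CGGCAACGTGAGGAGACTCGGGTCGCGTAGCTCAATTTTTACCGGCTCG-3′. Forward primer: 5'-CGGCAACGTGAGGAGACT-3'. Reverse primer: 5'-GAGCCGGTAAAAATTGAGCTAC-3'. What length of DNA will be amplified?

48 bp

The forward primer matches the template at positions 1–18.
The reverse primer's reverse complement is GTAGCTCAATTTTTACCGGCTC, which matches the template at positions 27–48.
Product length = (reverse-primer end) − (forward-primer start) + 1 = 48 − 1 + 1 = 48 bp.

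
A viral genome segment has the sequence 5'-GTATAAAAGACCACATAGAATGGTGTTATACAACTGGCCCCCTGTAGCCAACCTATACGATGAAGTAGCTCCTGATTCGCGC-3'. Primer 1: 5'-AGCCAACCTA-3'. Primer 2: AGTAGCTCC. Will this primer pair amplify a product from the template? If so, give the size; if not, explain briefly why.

Primer 1 (AGCCAACCTA) matches the top strand at positions 46–55 (3' end points downstream).
Primer 2 (AGTAGCTCC) also matches the top strand directly, at positions 64–72 — its reverse complement GGAGCTACT is not present.
Both primers anneal to the bottom strand with 3' ends pointing the same way, so neither can prime synthesis back toward the other.

No product — both primers anneal to the same strand and extend in the same direction.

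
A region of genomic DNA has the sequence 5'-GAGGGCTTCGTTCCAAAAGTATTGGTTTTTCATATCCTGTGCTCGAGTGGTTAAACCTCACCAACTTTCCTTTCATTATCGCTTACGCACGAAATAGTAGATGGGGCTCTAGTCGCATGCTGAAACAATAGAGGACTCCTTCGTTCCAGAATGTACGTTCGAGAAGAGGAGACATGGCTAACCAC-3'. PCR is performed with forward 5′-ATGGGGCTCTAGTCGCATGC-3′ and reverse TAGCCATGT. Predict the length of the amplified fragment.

The forward primer matches the template at positions 101–120.
Taking the reverse complement of TAGCCATGT gives ACATGGCTA, found at positions 172–180 on the template; the primer anneals here to the top strand with its 3' end pointing upstream.
Amplicon spans positions 101–180: 80 bp.

80 bp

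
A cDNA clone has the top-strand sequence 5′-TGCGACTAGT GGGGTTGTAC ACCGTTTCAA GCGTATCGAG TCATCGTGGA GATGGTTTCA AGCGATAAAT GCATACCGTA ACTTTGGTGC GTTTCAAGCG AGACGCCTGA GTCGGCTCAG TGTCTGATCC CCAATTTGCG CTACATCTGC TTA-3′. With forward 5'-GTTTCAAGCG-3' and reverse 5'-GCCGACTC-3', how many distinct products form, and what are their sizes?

The forward primer GTTTCAAGCG matches the top strand at positions 24–33, 55–64, 91–100.
The reverse primer's reverse complement is GAGTCGGC, matching at positions 109–116.
Each forward site pairs with the reverse site to give a product ending at position 116: sizes 93, 62, 26 bp.

Three products: 93 bp, 62 bp, 26 bp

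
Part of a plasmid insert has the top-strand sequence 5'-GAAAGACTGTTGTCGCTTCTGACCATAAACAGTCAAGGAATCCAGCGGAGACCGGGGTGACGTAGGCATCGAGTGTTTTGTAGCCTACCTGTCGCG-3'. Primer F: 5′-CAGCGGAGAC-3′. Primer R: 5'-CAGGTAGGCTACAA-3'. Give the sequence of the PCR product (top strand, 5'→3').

The forward primer matches the template at positions 43–52.
Reverse complement of the reverse primer: TTGTAGCCTACCTG. This occurs on the top strand at positions 78–91.
The product is the template from position 43 through 91 (49 bp).

5'-CAGCGGAGACCGGGGTGACGTAGGCATCGAGTGTTTTGTAGCCTACCTG-3'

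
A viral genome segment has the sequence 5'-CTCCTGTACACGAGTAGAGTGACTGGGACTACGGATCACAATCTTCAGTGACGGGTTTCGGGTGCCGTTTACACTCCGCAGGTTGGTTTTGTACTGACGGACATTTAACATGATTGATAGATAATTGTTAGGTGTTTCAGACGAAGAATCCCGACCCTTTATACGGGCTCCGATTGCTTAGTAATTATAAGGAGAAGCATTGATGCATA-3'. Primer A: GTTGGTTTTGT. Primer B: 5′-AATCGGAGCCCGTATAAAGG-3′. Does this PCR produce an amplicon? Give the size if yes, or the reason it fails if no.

Primer A (GTTGGTTTTGT) matches the top strand at positions 82–92; it acts as a forward primer.
Primer B's reverse complement is CCTTTATACGGGCTCCGATT, matching the top strand at positions 156–175; it acts as a reverse primer.
The 3' ends face each other across positions 82–175, giving a 94 bp product.

Yes — a 94 bp product.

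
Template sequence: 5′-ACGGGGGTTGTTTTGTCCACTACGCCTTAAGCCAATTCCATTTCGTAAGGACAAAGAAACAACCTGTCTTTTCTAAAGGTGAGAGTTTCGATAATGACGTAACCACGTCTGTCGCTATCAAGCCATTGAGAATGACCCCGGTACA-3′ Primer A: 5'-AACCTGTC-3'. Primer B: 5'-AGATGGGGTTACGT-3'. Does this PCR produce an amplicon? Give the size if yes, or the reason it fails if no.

No product — primer B has no binding site in the template.

Primer B (AGATGGGGTTACGT) does not match the top strand, and its reverse complement ACGTAACCCCATCT does not match either.
With no annealing site for primer B, no amplification occurs.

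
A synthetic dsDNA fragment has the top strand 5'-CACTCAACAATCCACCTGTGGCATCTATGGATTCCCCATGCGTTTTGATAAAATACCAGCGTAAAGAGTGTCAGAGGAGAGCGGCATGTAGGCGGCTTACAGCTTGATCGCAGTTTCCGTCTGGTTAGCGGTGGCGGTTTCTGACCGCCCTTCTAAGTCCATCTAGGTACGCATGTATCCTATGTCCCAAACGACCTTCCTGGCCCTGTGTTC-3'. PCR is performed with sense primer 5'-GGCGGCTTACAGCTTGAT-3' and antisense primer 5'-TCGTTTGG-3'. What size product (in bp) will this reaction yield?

104 bp

The forward primer matches the template at positions 91–108.
The reverse primer's reverse complement is CCAAACGA, which matches the template at positions 187–194.
Amplicon spans positions 91–194: 104 bp.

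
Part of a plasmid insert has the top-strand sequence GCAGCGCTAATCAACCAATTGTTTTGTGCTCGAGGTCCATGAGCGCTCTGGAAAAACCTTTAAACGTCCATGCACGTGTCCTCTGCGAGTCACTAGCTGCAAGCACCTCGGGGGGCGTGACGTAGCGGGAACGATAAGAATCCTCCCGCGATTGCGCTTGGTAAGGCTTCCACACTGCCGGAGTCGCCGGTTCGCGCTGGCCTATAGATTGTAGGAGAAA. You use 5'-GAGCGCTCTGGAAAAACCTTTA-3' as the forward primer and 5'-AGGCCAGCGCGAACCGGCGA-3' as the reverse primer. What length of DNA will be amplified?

163 bp

The forward primer matches the template at positions 41–62.
Reverse complement of the reverse primer: TCGCCGGTTCGCGCTGGCCT. This occurs on the top strand at positions 184–203.
The product runs from position 41 to position 203, so its length is 203 − 41 + 1 = 163 bp.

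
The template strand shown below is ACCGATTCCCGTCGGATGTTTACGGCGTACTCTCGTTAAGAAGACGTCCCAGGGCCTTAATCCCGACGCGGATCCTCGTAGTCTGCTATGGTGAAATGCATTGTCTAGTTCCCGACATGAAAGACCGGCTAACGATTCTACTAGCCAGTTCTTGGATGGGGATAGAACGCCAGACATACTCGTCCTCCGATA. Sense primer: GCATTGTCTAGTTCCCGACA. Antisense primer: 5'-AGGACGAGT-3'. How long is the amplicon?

89 bp

Scanning the template, GCATTGTCTAGTTCCCGACA occurs at positions 98–117; this primer anneals to the bottom strand there with its 3' end pointing downstream.
Taking the reverse complement of AGGACGAGT gives ACTCGTCCT, found at positions 178–186 on the template; the primer anneals here to the top strand with its 3' end pointing upstream.
The product runs from position 98 to position 186, so its length is 186 − 98 + 1 = 89 bp.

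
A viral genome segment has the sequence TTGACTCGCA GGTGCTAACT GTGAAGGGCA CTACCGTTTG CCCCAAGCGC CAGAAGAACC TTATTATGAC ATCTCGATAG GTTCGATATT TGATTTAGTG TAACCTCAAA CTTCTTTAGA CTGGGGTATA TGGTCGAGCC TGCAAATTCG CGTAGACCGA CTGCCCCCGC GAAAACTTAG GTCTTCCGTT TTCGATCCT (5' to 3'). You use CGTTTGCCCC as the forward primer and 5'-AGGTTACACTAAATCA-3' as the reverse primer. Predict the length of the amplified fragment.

Forward primer CGTTTGCCCC is found on the top strand at positions 35–44.
Taking the reverse complement of AGGTTACACTAAATCA gives TGATTTAGTGTAACCT, found at positions 91–106 on the template; the primer anneals here to the top strand with its 3' end pointing upstream.
The product runs from position 35 to position 106, so its length is 106 − 35 + 1 = 72 bp.

72 bp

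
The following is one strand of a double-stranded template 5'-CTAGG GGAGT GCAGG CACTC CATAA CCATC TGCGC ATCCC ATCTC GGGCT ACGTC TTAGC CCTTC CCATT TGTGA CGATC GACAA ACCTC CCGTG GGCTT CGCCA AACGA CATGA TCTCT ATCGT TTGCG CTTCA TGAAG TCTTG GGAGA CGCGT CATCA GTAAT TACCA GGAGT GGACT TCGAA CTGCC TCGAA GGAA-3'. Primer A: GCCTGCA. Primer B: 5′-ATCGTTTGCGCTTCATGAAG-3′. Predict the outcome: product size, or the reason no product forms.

No product — the primers' 3' ends point away from each other.

Primer A (GCCTGCA) has reverse complement TGCAGGC, which matches the top strand at positions 10–16; primer A anneals to the top strand there with its 3' end pointing upstream toward position 10.
Primer B (ATCGTTTGCGCTTCATGAAG) matches the top strand directly at positions 121–140; it anneals to the bottom strand with its 3' end pointing downstream toward position 140.
The 3' ends diverge (primer A extends toward position 1, primer B toward position 199), so the primers never converge on a shared product.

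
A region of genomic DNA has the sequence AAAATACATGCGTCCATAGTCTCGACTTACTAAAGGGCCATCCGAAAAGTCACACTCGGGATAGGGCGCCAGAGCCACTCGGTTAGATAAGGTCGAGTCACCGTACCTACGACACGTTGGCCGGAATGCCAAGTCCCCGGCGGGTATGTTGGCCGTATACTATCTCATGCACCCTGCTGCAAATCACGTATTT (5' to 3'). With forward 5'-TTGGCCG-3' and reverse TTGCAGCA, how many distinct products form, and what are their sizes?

The forward primer TTGGCCG matches the top strand at positions 117–123, 149–155.
The reverse primer's reverse complement is TGCTGCAA, matching at positions 175–182.
Each forward site pairs with the reverse site to give a product ending at position 182: sizes 66, 34 bp.

Two products: 66 bp, 34 bp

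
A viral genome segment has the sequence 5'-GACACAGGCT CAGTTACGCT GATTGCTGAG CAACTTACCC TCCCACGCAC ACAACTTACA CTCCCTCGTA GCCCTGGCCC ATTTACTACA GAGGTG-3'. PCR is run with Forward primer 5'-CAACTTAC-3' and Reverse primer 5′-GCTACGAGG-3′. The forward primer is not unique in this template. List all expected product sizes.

The forward primer CAACTTAC matches the top strand at positions 31–38, 52–59.
The reverse primer's reverse complement is CCTCGTAGC, matching at positions 64–72.
Each forward site pairs with the reverse site to give a product ending at position 72: sizes 42, 21 bp.

42 bp, 21 bp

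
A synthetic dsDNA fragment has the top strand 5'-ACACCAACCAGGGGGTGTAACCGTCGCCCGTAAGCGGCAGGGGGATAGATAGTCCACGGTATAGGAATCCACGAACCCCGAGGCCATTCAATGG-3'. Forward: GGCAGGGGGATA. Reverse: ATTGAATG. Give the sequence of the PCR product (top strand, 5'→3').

5'-GGCAGGGGGATAGATAGTCCACGGTATAGGAATCCACGAACCCCGAGGCCATTCAAT-3'

Forward primer GGCAGGGGGATA is found on the top strand at positions 36–47.
The reverse primer's reverse complement is CATTCAAT, which matches the template at positions 85–92.
The product is the template from position 36 through 92 (57 bp).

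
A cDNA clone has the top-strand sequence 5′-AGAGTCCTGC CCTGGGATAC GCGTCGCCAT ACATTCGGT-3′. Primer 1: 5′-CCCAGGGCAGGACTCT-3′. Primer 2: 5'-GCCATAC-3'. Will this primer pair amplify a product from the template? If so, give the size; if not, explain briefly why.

Primer 1 (CCCAGGGCAGGACTCT) has reverse complement AGAGTCCTGCCCTGGG, which matches the top strand at positions 1–16; primer 1 anneals to the top strand there with its 3' end pointing upstream toward position 1.
Primer 2 (GCCATAC) matches the top strand directly at positions 26–32; it anneals to the bottom strand with its 3' end pointing downstream toward position 32.
The 3' ends diverge (primer 1 extends toward position 1, primer 2 toward position 39), so the primers never converge on a shared product.

No product — the primers' 3' ends point away from each other.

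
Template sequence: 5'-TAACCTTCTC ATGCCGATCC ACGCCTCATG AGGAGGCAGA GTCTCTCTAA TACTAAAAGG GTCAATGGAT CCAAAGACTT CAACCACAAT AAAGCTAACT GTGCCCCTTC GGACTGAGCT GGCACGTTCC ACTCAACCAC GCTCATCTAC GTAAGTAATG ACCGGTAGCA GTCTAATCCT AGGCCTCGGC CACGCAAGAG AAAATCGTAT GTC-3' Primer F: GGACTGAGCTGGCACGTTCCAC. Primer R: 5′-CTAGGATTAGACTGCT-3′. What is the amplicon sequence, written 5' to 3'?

Forward primer GGACTGAGCTGGCACGTTCCAC is found on the top strand at positions 111–132.
Reverse complement of the reverse primer: AGCAGTCTAATCCTAG. This occurs on the top strand at positions 167–182.
The product is the template from position 111 through 182 (72 bp).

5'-GGACTGAGCTGGCACGTTCCACTCAACCACGCTCATCTACGTAAGTAATGACCGGTAGCAGTCTAATCCTAG-3'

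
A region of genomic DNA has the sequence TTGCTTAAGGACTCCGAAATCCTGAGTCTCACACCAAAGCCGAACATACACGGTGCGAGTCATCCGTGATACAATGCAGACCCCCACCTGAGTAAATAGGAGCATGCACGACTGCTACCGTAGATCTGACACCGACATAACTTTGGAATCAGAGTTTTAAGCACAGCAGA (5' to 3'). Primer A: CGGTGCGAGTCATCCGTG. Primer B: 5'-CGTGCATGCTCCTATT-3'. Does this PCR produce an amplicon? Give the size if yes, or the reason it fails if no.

Yes — a 60 bp product.

Primer A (CGGTGCGAGTCATCCGTG) matches the top strand at positions 51–68; it acts as a forward primer.
Primer B's reverse complement is AATAGGAGCATGCACG, matching the top strand at positions 95–110; it acts as a reverse primer.
The 3' ends face each other across positions 51–110, giving a 60 bp product.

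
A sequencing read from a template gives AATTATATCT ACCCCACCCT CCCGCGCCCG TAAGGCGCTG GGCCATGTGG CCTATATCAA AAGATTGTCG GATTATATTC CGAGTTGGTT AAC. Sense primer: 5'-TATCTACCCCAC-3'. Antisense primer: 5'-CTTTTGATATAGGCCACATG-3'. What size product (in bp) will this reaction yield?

58 bp

Forward primer TATCTACCCCAC is found on the top strand at positions 6–17.
The reverse primer's reverse complement is CATGTGGCCTATATCAAAAG, which matches the template at positions 44–63.
The product runs from position 6 to position 63, so its length is 63 − 6 + 1 = 58 bp.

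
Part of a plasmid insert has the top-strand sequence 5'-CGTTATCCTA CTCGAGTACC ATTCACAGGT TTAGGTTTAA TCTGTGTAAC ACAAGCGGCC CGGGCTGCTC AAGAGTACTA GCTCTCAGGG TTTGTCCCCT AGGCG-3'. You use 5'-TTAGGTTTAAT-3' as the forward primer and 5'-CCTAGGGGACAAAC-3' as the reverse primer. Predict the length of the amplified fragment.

Scanning the template, TTAGGTTTAAT occurs at positions 31–41; this primer anneals to the bottom strand there with its 3' end pointing downstream.
The reverse primer's reverse complement is GTTTGTCCCCTAGG, which matches the template at positions 90–103.
Amplicon spans positions 31–103: 73 bp.

73 bp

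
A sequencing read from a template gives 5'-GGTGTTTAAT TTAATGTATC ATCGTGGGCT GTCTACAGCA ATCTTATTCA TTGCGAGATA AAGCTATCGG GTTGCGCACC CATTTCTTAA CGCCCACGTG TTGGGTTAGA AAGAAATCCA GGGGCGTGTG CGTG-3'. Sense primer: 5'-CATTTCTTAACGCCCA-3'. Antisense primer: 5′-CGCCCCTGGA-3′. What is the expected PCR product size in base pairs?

46 bp

Forward primer CATTTCTTAACGCCCA is found on the top strand at positions 81–96.
The reverse primer's reverse complement is TCCAGGGGCG, which matches the template at positions 117–126.
Product length = (reverse-primer end) − (forward-primer start) + 1 = 126 − 81 + 1 = 46 bp.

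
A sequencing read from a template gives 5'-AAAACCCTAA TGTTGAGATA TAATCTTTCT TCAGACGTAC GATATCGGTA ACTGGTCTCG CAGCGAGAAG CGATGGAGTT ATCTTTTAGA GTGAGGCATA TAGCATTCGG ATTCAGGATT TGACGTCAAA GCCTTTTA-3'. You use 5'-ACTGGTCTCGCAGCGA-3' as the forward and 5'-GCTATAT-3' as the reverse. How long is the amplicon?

Forward primer ACTGGTCTCGCAGCGA is found on the top strand at positions 51–66.
Reverse complement of the reverse primer: ATATAGC. This occurs on the top strand at positions 98–104.
Amplicon spans positions 51–104: 54 bp.

54 bp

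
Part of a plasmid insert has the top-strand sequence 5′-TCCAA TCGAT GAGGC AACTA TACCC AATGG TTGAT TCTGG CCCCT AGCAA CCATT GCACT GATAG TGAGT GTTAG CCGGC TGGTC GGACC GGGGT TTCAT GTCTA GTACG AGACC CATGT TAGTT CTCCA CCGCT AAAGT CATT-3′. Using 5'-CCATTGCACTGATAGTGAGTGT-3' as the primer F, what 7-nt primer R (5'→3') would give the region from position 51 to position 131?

The product's 3' end on the top strand is position 131.
The reverse primer anneals to the top strand over positions 125–131, i.e. to TCTCCAC.
Its sequence written 5'→3' is the reverse complement: GTGGAGA.

5'-GTGGAGA-3'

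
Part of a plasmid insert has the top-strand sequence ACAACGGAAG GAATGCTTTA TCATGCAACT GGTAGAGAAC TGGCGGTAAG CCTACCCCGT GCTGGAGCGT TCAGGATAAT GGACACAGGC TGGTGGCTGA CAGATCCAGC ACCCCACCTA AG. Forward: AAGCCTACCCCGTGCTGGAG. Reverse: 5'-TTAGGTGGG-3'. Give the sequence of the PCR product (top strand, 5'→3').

Scanning the template, AAGCCTACCCCGTGCTGGAG occurs at positions 48–67; this primer anneals to the bottom strand there with its 3' end pointing downstream.
Reverse complement of the reverse primer: CCCACCTAA. This occurs on the top strand at positions 113–121.
The product is the template from position 48 through 121 (74 bp).

5'-AAGCCTACCCCGTGCTGGAGCGTTCAGGATAATGGACACAGGCTGGTGGCTGACAGATCCAGCACCCCACCTAA-3'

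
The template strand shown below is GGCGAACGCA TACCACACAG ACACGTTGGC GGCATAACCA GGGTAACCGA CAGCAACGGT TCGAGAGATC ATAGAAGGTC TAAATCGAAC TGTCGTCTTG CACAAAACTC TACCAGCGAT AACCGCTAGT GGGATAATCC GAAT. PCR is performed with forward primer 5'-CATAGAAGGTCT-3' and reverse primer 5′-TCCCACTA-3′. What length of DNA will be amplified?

65 bp

The forward primer matches the template at positions 70–81.
Reverse complement of the reverse primer: TAGTGGGA. This occurs on the top strand at positions 127–134.
Amplicon spans positions 70–134: 65 bp.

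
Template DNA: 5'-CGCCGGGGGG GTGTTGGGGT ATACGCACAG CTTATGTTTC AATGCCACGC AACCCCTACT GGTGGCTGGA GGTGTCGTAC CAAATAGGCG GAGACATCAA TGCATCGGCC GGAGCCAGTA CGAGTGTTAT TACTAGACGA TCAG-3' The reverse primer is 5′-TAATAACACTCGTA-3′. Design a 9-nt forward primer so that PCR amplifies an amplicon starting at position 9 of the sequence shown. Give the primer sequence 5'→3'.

The reverse primer's reverse complement TACGAGTGTTATTA matches the template at positions 119–132; the product starts at position 9.
The forward primer is identical to the top strand over positions 9–17: GGGTGTTGG.

5'-GGGTGTTGG-3'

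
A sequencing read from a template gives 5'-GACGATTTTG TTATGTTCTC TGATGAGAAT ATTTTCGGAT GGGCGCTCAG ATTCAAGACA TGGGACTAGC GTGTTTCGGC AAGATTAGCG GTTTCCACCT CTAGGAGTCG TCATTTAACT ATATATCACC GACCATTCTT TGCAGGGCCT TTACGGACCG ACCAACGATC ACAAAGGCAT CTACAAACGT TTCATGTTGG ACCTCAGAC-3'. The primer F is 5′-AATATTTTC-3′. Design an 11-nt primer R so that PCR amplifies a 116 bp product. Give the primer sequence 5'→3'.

5'-GCAAAGAATGG-3'

The forward primer binds at positions 28–36, so a 116 bp product ends at position 28 + 116 − 1 = 143.
The reverse primer anneals to the top strand over positions 133–143, i.e. to CCATTCTTTGC.
Its sequence written 5'→3' is the reverse complement: GCAAAGAATGG.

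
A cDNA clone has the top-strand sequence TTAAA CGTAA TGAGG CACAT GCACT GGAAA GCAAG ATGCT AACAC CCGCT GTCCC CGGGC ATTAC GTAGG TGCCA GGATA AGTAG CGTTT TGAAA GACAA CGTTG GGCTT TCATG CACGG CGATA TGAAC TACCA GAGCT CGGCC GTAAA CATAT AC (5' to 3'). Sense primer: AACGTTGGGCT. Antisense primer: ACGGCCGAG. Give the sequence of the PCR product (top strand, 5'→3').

The forward primer matches the template at positions 99–109.
Reverse complement of the reverse primer: CTCGGCCGT. This occurs on the top strand at positions 139–147.
The product is the template from position 99 through 147 (49 bp).

5'-AACGTTGGGCTTTCATGCACGGCGATATGAACTACCAGAGCTCGGCCGT-3'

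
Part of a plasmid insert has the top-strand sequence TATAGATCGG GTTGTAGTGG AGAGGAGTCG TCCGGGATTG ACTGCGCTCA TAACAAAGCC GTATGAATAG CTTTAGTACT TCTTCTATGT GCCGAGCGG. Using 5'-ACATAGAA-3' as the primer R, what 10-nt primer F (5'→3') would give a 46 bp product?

The reverse primer's reverse complement TTCTATGT matches the template at positions 83–90, so the product ends at position 90.
A 46 bp product then starts at position 90 − 46 + 1 = 45.
The forward primer is identical to the top strand there: CGCTCATAAC.

5'-CGCTCATAAC-3'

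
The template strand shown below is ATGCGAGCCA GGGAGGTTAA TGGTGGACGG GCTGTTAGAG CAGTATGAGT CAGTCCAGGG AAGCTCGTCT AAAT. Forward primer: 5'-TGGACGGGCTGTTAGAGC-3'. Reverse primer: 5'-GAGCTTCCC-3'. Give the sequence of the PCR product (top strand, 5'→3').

5'-TGGACGGGCTGTTAGAGCAGTATGAGTCAGTCCAGGGAAGCTC-3'

The forward primer matches the template at positions 24–41.
Reverse complement of the reverse primer: GGGAAGCTC. This occurs on the top strand at positions 58–66.
The product is the template from position 24 through 66 (43 bp).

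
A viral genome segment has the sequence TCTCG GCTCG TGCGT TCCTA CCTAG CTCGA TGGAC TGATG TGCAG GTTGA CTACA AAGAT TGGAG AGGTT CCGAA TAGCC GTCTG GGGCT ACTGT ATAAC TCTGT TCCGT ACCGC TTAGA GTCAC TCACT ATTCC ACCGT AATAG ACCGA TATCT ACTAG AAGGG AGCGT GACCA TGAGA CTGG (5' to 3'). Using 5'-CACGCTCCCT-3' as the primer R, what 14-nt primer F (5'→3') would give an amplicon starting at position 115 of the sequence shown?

The reverse primer's reverse complement AGGGAGCGTG matches the template at positions 162–171; the product starts at position 115.
The forward primer is identical to the top strand over positions 115–128: CTTAGAGTCACTCA.

5'-CTTAGAGTCACTCA-3'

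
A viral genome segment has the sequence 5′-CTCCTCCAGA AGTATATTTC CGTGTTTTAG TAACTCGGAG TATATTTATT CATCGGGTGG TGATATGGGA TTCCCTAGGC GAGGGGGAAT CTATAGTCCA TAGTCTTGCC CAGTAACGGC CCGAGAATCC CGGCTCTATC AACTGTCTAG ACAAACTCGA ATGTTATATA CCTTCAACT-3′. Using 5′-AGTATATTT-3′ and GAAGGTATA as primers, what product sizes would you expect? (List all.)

165 bp, 137 bp

The forward primer AGTATATTT matches the top strand at positions 11–19, 39–47.
The reverse primer's reverse complement is TATACCTTC, matching at positions 167–175.
Each forward site pairs with the reverse site to give a product ending at position 175: sizes 165, 137 bp.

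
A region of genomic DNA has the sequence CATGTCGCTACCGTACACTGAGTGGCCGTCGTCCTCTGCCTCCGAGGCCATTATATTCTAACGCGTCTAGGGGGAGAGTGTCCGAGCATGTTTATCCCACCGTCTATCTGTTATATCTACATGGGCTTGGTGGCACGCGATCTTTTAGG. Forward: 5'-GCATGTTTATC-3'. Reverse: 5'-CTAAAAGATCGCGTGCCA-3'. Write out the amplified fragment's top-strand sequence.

5'-GCATGTTTATCCCACCGTCTATCTGTTATATCTACATGGGCTTGGTGGCACGCGATCTTTTAG-3'

The forward primer matches the template at positions 86–96.
The reverse primer's reverse complement is TGGCACGCGATCTTTTAG, which matches the template at positions 131–148.
The product is the template from position 86 through 148 (63 bp).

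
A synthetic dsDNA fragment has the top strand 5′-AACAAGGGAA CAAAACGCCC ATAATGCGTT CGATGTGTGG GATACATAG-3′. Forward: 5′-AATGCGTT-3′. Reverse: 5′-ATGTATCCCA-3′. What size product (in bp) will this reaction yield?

25 bp

The forward primer matches the template at positions 23–30.
The reverse primer's reverse complement is TGGGATACAT, which matches the template at positions 38–47.
The product runs from position 23 to position 47, so its length is 47 − 23 + 1 = 25 bp.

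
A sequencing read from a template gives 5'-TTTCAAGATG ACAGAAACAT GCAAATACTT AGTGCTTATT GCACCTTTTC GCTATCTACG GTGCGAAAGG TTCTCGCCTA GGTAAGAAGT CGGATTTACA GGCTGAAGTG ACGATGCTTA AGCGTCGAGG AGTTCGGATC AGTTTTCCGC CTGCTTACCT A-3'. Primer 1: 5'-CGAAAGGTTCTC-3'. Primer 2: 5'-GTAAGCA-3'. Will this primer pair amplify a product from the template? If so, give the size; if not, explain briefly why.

Yes — a 95 bp product.

Primer 1 (CGAAAGGTTCTC) matches the top strand at positions 64–75; it acts as a forward primer.
Primer 2's reverse complement is TGCTTAC, matching the top strand at positions 152–158; it acts as a reverse primer.
The 3' ends face each other across positions 64–158, giving a 95 bp product.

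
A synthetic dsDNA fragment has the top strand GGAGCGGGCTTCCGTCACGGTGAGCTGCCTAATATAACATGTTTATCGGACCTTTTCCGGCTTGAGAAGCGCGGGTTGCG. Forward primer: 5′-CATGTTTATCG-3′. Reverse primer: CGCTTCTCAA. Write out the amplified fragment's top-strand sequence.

Scanning the template, CATGTTTATCG occurs at positions 38–48; this primer anneals to the bottom strand there with its 3' end pointing downstream.
The reverse primer's reverse complement is TTGAGAAGCG, which matches the template at positions 62–71.
The product is the template from position 38 through 71 (34 bp).

5'-CATGTTTATCGGACCTTTTCCGGCTTGAGAAGCG-3'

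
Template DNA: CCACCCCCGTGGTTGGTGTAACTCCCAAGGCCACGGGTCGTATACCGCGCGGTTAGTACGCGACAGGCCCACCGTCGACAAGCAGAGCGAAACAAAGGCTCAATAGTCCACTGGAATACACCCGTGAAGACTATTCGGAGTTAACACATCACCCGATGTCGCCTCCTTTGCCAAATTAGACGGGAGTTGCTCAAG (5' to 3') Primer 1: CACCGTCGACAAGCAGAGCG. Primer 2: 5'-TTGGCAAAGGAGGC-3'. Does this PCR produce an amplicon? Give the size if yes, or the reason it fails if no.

Primer 1 (CACCGTCGACAAGCAGAGCG) matches the top strand at positions 70–89; it acts as a forward primer.
Primer 2's reverse complement is GCCTCCTTTGCCAA, matching the top strand at positions 161–174; it acts as a reverse primer.
The 3' ends face each other across positions 70–174, giving a 105 bp product.

Yes — a 105 bp product.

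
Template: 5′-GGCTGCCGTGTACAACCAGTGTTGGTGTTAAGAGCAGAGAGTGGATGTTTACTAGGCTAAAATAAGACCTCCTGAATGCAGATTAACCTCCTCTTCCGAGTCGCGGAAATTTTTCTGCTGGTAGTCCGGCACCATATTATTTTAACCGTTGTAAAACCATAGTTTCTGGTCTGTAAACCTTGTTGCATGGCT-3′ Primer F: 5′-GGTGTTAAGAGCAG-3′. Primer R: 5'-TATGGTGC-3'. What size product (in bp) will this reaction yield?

The forward primer matches the template at positions 24–37.
Reverse complement of the reverse primer: GCACCATA. This occurs on the top strand at positions 129–136.
The product runs from position 24 to position 136, so its length is 136 − 24 + 1 = 113 bp.

113 bp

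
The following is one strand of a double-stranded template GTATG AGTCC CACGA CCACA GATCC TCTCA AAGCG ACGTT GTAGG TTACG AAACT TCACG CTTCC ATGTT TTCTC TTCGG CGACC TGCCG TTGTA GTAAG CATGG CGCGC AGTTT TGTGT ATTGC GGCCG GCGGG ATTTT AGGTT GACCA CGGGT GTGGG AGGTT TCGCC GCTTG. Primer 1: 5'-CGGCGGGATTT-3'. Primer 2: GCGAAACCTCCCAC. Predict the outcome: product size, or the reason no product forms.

Primer 1 (CGGCGGGATTT) matches the top strand at positions 129–139; it acts as a forward primer.
Primer 2's reverse complement is GTGGGAGGTTTCGC, matching the top strand at positions 156–169; it acts as a reverse primer.
The 3' ends face each other across positions 129–169, giving a 41 bp product.

Yes — a 41 bp product.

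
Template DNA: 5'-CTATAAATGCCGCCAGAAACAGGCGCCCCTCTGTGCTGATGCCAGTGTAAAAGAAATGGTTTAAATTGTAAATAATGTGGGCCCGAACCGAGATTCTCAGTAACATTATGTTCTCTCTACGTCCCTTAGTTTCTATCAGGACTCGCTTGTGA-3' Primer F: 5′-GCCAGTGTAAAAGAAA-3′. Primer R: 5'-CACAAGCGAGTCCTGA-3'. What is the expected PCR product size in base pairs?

111 bp

The forward primer matches the template at positions 41–56.
Reverse complement of the reverse primer: TCAGGACTCGCTTGTG. This occurs on the top strand at positions 136–151.
The product runs from position 41 to position 151, so its length is 151 − 41 + 1 = 111 bp.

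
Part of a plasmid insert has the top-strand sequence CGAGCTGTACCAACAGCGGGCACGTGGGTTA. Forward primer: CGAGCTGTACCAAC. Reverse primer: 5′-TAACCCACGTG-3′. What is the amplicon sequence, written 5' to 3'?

5'-CGAGCTGTACCAACAGCGGGCACGTGGGTTA-3'

Scanning the template, CGAGCTGTACCAAC occurs at positions 1–14; this primer anneals to the bottom strand there with its 3' end pointing downstream.
The reverse primer's reverse complement is CACGTGGGTTA, which matches the template at positions 21–31.
The product is the template from position 1 through 31 (31 bp).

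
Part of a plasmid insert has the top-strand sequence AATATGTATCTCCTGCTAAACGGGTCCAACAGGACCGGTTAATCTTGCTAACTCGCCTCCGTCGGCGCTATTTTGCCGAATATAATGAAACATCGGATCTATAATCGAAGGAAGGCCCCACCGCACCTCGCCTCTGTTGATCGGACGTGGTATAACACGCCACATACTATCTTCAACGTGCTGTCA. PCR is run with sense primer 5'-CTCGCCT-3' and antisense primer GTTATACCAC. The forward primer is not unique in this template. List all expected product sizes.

The forward primer CTCGCCT matches the top strand at positions 52–58, 127–133.
The reverse primer's reverse complement is GTGGTATAAC, matching at positions 147–156.
Each forward site pairs with the reverse site to give a product ending at position 156: sizes 105, 30 bp.

105 bp, 30 bp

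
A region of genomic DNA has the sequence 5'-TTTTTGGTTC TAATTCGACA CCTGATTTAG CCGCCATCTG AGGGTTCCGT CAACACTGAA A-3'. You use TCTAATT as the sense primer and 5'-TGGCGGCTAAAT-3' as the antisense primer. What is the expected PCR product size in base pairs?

28 bp

Forward primer TCTAATT is found on the top strand at positions 9–15.
Reverse complement of the reverse primer: ATTTAGCCGCCA. This occurs on the top strand at positions 25–36.
Product length = (reverse-primer end) − (forward-primer start) + 1 = 36 − 9 + 1 = 28 bp.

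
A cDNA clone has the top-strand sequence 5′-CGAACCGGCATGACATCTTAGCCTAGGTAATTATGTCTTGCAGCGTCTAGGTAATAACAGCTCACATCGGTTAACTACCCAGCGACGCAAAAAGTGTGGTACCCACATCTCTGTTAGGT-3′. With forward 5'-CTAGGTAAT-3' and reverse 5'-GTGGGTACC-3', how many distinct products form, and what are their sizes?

The forward primer CTAGGTAAT matches the top strand at positions 23–31, 47–55.
The reverse primer's reverse complement is GGTACCCAC, matching at positions 98–106.
Each forward site pairs with the reverse site to give a product ending at position 106: sizes 84, 60 bp.

Two products: 84 bp, 60 bp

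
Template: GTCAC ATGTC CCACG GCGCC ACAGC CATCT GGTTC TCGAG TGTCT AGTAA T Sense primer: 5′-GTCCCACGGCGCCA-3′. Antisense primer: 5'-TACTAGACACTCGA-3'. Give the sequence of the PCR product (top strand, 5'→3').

The forward primer matches the template at positions 8–21.
The reverse primer's reverse complement is TCGAGTGTCTAGTA, which matches the template at positions 36–49.
The product is the template from position 8 through 49 (42 bp).

5'-GTCCCACGGCGCCACAGCCATCTGGTTCTCGAGTGTCTAGTA-3'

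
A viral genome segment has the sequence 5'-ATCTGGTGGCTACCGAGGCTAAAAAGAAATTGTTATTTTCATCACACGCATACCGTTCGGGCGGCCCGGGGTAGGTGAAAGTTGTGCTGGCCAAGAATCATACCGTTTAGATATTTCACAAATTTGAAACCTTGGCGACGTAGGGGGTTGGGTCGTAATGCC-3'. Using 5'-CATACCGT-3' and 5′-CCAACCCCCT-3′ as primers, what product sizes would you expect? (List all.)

103 bp, 53 bp

The forward primer CATACCGT matches the top strand at positions 49–56, 99–106.
The reverse primer's reverse complement is AGGGGGTTGG, matching at positions 142–151.
Each forward site pairs with the reverse site to give a product ending at position 151: sizes 103, 53 bp.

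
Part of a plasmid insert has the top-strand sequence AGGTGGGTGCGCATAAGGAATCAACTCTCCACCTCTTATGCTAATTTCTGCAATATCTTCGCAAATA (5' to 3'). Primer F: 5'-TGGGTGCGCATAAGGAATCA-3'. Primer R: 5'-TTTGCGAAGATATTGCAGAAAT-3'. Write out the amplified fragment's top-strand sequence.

The forward primer matches the template at positions 4–23.
The reverse primer's reverse complement is ATTTCTGCAATATCTTCGCAAA, which matches the template at positions 44–65.
The product is the template from position 4 through 65 (62 bp).

5'-TGGGTGCGCATAAGGAATCAACTCTCCACCTCTTATGCTAATTTCTGCAATATCTTCGCAAA-3'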